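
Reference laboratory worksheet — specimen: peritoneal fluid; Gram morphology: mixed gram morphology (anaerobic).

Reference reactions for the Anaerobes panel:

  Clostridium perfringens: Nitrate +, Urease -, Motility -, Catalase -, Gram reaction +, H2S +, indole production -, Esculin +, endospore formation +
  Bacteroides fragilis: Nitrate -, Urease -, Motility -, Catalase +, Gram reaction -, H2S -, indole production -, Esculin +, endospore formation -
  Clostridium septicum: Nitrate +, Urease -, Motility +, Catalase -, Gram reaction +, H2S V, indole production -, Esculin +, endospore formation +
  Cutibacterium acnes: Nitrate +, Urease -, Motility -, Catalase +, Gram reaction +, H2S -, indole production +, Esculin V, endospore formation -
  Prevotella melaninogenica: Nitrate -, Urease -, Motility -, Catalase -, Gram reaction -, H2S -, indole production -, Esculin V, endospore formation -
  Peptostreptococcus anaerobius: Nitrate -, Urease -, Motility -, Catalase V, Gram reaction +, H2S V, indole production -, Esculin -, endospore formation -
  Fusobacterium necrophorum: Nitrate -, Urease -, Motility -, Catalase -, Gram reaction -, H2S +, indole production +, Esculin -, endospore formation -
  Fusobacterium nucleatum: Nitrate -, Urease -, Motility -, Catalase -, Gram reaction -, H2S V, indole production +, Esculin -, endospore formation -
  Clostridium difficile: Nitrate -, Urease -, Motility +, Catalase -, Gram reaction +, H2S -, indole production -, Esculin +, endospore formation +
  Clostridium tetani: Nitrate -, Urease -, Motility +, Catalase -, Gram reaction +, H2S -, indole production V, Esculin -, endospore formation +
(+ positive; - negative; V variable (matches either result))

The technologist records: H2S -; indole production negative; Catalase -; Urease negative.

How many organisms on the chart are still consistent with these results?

5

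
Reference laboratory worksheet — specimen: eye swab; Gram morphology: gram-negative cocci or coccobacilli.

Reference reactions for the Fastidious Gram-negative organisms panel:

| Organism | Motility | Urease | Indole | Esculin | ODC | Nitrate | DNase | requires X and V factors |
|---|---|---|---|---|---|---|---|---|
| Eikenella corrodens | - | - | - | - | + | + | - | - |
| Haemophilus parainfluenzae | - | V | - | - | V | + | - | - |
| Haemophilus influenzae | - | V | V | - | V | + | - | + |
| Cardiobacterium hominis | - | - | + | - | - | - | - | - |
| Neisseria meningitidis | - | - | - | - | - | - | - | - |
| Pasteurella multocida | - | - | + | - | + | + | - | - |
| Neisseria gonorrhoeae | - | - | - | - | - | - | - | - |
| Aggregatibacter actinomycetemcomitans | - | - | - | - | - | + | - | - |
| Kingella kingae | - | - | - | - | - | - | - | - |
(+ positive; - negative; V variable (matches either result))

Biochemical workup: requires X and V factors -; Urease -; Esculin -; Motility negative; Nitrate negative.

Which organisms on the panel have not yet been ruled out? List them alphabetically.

Urease -: all 9 remaining candidates are consistent.
requires X and V factors -: excludes Haemophilus influenzae — 8 left.
Esculin -: all 8 remaining candidates are consistent.
Motility -: all 8 remaining candidates are consistent.
Nitrate -: excludes Eikenella corrodens, Haemophilus parainfluenzae, Pasteurella multocida, Aggregatibacter actinomycetemcomitans — 4 left.

Cardiobacterium hominis, Kingella kingae, Neisseria gonorrhoeae, Neisseria meningitidis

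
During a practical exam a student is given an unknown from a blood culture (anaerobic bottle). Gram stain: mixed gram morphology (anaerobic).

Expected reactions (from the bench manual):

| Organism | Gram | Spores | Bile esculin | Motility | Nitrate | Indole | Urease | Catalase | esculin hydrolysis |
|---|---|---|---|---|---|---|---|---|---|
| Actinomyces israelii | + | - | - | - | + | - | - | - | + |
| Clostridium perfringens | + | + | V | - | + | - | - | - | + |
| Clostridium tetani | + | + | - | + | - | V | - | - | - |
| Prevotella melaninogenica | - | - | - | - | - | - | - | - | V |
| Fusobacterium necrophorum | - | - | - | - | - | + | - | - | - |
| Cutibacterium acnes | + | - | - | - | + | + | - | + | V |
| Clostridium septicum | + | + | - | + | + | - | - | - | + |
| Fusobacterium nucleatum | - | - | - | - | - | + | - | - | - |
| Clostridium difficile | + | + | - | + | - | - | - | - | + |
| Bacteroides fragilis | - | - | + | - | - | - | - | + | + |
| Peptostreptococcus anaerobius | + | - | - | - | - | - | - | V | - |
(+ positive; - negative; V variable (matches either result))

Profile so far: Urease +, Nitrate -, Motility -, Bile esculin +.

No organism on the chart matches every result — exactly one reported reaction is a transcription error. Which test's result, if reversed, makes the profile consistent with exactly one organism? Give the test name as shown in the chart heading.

Urease

As reported, no row in the chart matches all 4 reactions.
Reversing Motility → still no organism matches.
Reversing Nitrate → still no organism matches.
Reversing Urease (to -) → unique match: Bacteroides fragilis.
Reversing Bile esculin → still no organism matches.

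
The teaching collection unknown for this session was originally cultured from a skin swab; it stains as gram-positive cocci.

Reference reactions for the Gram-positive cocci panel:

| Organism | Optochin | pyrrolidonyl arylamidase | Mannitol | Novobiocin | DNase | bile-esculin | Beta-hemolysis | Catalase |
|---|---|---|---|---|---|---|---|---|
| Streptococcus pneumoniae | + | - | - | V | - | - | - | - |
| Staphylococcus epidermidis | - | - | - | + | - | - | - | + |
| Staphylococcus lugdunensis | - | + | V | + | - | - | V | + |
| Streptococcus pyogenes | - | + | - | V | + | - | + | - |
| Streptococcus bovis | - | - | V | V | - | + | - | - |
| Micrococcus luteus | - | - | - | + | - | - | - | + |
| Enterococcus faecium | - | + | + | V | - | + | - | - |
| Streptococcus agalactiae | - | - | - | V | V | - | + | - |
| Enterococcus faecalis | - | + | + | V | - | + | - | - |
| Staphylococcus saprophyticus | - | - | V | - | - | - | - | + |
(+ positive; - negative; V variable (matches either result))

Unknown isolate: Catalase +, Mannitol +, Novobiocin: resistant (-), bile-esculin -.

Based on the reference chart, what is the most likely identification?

Staphylococcus saprophyticus

Novobiocin -: excludes Staphylococcus epidermidis, Staphylococcus lugdunensis, Micrococcus luteus — 7 left.
Mannitol +: excludes Streptococcus pneumoniae, Streptococcus pyogenes, Streptococcus agalactiae — 4 left.
Catalase +: excludes Streptococcus bovis, Enterococcus faecium, Enterococcus faecalis — 1 left.
bile-esculin -: the one remaining candidate is consistent.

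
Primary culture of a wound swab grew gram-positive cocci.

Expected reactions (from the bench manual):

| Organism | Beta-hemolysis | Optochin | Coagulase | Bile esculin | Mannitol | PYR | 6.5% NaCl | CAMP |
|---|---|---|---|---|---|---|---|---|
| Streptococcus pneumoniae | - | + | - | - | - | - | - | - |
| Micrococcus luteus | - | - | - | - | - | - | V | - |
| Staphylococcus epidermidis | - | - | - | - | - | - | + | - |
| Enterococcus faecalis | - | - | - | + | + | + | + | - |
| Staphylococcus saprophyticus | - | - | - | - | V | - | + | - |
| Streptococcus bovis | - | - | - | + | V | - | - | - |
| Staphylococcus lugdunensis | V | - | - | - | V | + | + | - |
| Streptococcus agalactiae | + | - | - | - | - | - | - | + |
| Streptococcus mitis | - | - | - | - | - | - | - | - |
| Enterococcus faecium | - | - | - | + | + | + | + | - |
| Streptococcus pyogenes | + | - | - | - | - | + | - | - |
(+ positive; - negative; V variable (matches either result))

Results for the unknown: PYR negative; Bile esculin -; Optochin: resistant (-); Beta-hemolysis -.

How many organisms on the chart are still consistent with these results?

PYR -: excludes Enterococcus faecalis, Staphylococcus lugdunensis, Enterococcus faecium, Streptococcus pyogenes — 7 left.
Beta-hemolysis -: excludes Streptococcus agalactiae — 6 left.
Optochin -: excludes Streptococcus pneumoniae — 5 left.
Bile esculin -: excludes Streptococcus bovis — 4 left.
Still consistent: Micrococcus luteus, Staphylococcus epidermidis, Staphylococcus saprophyticus, Streptococcus mitis.

4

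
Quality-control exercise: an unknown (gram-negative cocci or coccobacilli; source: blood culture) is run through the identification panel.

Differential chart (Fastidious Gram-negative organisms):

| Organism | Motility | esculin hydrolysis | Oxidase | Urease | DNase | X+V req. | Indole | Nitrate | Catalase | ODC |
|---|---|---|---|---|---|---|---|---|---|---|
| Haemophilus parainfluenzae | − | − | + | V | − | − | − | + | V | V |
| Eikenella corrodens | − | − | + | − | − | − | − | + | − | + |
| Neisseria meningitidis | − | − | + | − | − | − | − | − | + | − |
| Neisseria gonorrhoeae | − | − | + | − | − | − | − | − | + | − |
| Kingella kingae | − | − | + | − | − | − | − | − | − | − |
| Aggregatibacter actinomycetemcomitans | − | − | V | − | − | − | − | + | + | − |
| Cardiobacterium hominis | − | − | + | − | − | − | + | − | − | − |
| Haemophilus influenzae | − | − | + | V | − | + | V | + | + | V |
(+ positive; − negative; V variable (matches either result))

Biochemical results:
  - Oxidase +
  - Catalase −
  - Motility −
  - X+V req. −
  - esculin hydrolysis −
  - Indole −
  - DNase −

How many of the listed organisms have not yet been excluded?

3

X+V req. −: excludes Haemophilus influenzae — 7 left.
Catalase −: excludes Neisseria meningitidis, Neisseria gonorrhoeae, Aggregatibacter actinomycetemcomitans — 4 left.
DNase −: all 4 remaining candidates are consistent.
Oxidase +: all 4 remaining candidates are consistent.
Motility −: all 4 remaining candidates are consistent.
esculin hydrolysis −: all 4 remaining candidates are consistent.
Indole −: excludes Cardiobacterium hominis — 3 left.
Still consistent: Eikenella corrodens, Haemophilus parainfluenzae, Kingella kingae.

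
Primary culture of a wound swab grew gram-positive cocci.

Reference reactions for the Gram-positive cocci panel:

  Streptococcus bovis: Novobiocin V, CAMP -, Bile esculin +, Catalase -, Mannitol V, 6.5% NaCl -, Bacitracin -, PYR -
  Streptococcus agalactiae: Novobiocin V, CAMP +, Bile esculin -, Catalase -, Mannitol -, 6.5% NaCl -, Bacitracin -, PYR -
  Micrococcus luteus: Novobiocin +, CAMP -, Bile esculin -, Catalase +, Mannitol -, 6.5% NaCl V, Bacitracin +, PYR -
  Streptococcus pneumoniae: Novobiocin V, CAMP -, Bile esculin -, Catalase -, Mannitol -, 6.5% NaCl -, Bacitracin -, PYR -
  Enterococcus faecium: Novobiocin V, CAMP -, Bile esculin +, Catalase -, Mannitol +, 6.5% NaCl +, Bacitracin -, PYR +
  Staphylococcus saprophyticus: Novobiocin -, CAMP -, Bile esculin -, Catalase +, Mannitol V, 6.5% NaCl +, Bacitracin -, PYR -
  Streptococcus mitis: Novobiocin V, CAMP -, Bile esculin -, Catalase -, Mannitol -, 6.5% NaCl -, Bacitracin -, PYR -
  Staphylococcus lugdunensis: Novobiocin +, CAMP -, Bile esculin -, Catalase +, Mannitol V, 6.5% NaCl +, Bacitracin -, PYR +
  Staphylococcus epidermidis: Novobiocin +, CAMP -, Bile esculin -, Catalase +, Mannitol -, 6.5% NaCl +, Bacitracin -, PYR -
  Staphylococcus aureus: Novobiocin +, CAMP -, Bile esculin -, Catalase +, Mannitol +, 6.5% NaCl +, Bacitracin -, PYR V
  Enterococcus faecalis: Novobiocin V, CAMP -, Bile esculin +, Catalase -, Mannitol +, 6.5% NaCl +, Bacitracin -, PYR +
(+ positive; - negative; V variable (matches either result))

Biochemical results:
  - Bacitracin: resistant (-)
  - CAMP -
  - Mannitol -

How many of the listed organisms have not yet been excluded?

6

CAMP -: excludes Streptococcus agalactiae — 10 left.
Bacitracin -: excludes Micrococcus luteus — 9 left.
Mannitol -: excludes Enterococcus faecium, Staphylococcus aureus, Enterococcus faecalis — 6 left.
Still consistent: Staphylococcus epidermidis, Staphylococcus lugdunensis, Staphylococcus saprophyticus, Streptococcus bovis, Streptococcus mitis, Streptococcus pneumoniae.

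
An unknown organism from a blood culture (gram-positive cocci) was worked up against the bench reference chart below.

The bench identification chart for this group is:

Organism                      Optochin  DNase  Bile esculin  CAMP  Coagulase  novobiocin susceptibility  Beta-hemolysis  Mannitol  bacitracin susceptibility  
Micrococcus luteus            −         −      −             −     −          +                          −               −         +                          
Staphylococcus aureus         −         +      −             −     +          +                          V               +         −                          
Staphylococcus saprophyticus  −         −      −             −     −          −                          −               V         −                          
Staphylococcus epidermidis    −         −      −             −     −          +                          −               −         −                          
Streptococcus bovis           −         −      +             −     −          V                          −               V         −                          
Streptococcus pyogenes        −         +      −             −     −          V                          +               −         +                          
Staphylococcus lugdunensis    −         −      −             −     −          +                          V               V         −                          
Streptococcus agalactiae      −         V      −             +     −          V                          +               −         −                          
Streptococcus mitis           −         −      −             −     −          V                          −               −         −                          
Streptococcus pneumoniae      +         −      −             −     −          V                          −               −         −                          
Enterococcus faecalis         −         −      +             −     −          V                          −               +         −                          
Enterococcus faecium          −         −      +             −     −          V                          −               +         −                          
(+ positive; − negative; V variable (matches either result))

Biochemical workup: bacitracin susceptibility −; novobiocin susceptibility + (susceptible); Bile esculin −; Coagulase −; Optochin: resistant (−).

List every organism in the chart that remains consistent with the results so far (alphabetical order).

bacitracin susceptibility −: excludes Micrococcus luteus, Streptococcus pyogenes — 10 left.
Coagulase −: excludes Staphylococcus aureus — 9 left.
novobiocin susceptibility +: excludes Staphylococcus saprophyticus — 8 left.
Bile esculin −: excludes Streptococcus bovis, Enterococcus faecalis, Enterococcus faecium — 5 left.
Optochin −: excludes Streptococcus pneumoniae — 4 left.

Staphylococcus epidermidis, Staphylococcus lugdunensis, Streptococcus agalactiae, Streptococcus mitis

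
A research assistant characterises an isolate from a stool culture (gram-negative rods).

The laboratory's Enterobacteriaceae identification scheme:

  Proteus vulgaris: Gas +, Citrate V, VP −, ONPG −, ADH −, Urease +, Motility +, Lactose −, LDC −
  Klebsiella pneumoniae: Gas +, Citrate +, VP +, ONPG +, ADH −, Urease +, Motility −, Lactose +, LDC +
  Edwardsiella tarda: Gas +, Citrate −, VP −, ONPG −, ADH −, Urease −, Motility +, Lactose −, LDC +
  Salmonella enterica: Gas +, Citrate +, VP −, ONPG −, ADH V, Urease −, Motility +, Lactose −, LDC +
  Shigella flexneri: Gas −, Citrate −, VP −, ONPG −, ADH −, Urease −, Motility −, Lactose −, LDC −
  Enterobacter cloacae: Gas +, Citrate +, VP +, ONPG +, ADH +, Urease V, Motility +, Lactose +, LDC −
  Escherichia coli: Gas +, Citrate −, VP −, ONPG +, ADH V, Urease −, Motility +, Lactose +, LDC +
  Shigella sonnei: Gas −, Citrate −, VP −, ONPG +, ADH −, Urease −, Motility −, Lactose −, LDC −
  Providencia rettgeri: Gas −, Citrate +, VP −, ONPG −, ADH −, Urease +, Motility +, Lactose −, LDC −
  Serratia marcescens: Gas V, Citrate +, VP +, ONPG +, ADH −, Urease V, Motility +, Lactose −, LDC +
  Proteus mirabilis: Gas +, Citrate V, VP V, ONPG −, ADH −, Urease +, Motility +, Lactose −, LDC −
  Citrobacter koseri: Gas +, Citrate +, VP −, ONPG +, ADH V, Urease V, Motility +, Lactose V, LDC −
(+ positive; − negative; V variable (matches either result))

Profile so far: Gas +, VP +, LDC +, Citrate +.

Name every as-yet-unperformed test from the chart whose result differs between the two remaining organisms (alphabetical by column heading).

Lactose, Motility

LDC +: excludes 7 organisms — 5 left.
Citrate +: excludes Edwardsiella tarda, Escherichia coli — 3 left.
Gas +: all 3 remaining candidates are consistent.
VP +: excludes Salmonella enterica — 2 left.
Two candidates remain: Klebsiella pneumoniae and Serratia marcescens.
  ONPG: + vs + — same for both, does not separate.
  ADH: − vs − — same for both, does not separate.
  Urease: + vs V — variable for at least one, does not separate.
  Motility: Klebsiella pneumoniae −, Serratia marcescens + — discriminates.
  Lactose: Klebsiella pneumoniae +, Serratia marcescens − — discriminates.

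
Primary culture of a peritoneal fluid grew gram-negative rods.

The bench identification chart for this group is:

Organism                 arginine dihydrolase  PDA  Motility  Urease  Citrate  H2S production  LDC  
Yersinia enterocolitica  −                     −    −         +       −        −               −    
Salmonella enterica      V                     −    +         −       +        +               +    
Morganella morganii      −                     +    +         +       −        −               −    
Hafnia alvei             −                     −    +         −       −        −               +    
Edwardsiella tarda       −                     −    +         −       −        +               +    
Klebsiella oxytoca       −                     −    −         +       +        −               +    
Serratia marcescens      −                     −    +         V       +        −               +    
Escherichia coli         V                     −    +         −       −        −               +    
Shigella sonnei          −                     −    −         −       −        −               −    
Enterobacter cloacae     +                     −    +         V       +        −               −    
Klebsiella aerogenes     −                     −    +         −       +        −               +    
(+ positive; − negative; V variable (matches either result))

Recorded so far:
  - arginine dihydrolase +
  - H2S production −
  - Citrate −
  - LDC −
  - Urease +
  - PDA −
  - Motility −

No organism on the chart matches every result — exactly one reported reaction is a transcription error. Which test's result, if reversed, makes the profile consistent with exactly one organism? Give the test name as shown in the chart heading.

arginine dihydrolase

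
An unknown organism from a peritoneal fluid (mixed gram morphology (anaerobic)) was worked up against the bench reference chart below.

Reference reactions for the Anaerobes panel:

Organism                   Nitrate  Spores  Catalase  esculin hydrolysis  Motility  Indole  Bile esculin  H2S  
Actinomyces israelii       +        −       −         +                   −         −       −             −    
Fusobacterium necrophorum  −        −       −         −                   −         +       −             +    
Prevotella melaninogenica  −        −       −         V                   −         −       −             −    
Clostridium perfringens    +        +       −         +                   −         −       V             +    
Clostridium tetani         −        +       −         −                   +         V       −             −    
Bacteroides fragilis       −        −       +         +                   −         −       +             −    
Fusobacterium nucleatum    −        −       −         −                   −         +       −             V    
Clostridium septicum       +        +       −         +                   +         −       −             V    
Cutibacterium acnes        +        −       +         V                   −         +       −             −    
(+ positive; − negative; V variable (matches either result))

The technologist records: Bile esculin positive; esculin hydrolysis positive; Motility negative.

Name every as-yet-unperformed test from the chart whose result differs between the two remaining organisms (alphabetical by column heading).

Bile esculin +: excludes 7 organisms — 2 left.
Motility −: all 2 remaining candidates are consistent.
esculin hydrolysis +: all 2 remaining candidates are consistent.
Two candidates remain: Bacteroides fragilis and Clostridium perfringens.
  Nitrate: Bacteroides fragilis −, Clostridium perfringens + — discriminates.
  Spores: Bacteroides fragilis −, Clostridium perfringens + — discriminates.
  Catalase: Bacteroides fragilis +, Clostridium perfringens − — discriminates.
  Indole: − vs − — same for both, does not separate.
  H2S: Bacteroides fragilis −, Clostridium perfringens + — discriminates.

Catalase, H2S, Nitrate, Spores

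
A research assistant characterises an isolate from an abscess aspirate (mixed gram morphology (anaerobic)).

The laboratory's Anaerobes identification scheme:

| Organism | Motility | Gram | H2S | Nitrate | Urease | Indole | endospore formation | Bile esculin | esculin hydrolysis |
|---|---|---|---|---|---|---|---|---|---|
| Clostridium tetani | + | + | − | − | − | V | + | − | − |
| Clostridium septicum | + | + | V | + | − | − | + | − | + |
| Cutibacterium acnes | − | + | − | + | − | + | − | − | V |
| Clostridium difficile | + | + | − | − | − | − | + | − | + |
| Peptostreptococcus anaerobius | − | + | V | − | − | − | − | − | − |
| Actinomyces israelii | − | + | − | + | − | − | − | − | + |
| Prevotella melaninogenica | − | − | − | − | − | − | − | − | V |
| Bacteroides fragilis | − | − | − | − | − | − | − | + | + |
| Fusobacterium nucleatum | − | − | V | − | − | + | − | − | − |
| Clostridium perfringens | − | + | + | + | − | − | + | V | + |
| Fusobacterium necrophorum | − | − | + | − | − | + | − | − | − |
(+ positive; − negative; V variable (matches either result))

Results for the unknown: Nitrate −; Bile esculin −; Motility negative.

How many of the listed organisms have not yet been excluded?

Motility −: excludes Clostridium tetani, Clostridium septicum, Clostridium difficile — 8 left.
Bile esculin −: excludes Bacteroides fragilis — 7 left.
Nitrate −: excludes Cutibacterium acnes, Actinomyces israelii, Clostridium perfringens — 4 left.
Still consistent: Fusobacterium necrophorum, Fusobacterium nucleatum, Peptostreptococcus anaerobius, Prevotella melaninogenica.

4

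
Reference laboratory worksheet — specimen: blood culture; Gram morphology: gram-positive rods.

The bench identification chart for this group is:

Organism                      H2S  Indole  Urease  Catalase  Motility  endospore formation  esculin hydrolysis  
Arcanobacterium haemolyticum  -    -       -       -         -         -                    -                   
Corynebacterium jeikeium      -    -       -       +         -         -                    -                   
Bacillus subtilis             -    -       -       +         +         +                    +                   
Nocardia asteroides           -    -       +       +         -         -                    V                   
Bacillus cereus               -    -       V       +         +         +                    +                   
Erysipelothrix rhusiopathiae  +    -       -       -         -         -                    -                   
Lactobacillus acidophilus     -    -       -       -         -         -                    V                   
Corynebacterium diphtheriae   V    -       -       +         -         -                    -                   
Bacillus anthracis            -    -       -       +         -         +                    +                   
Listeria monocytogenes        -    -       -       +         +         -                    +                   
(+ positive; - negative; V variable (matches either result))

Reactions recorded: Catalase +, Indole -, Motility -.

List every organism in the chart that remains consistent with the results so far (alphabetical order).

Catalase +: excludes Arcanobacterium haemolyticum, Erysipelothrix rhusiopathiae, Lactobacillus acidophilus — 7 left.
Indole -: all 7 remaining candidates are consistent.
Motility -: excludes Bacillus subtilis, Bacillus cereus, Listeria monocytogenes — 4 left.

Bacillus anthracis, Corynebacterium diphtheriae, Corynebacterium jeikeium, Nocardia asteroides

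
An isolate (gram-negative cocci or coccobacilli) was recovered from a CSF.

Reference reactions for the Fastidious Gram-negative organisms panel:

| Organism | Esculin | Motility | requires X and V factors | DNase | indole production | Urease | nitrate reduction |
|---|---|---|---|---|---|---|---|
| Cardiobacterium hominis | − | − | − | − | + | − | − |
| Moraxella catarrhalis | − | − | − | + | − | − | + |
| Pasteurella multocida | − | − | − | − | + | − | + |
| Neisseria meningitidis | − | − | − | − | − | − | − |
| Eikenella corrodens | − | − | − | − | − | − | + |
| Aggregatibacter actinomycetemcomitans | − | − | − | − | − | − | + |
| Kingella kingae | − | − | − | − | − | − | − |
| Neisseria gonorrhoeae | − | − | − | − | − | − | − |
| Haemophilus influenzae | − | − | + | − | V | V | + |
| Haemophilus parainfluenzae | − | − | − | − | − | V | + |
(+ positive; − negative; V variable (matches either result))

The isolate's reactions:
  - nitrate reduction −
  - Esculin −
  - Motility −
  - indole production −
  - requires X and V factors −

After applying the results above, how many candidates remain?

3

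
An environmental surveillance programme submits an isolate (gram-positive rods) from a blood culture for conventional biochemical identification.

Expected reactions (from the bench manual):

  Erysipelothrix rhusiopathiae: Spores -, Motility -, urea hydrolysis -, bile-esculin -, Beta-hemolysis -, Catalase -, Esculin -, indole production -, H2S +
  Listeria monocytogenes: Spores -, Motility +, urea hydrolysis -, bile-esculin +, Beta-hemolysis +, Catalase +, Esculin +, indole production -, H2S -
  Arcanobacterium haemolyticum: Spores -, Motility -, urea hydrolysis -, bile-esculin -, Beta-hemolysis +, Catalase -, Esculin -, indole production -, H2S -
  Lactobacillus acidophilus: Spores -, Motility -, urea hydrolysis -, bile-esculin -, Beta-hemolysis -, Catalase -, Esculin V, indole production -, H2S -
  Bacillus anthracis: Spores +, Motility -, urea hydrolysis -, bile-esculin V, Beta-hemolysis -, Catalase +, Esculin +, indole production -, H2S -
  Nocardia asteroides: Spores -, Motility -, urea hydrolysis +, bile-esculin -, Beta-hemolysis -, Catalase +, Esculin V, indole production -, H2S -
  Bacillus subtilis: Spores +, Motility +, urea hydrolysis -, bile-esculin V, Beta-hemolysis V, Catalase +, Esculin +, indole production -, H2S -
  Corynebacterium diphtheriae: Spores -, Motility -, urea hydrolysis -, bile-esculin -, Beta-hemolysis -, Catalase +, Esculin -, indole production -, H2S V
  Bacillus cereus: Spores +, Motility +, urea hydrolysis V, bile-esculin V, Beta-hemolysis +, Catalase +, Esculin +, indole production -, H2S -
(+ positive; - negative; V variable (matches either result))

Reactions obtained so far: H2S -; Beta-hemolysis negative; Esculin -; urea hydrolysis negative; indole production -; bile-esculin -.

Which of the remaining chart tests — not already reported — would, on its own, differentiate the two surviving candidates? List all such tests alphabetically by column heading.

indole production -: all 9 remaining candidates are consistent.
urea hydrolysis -: excludes Nocardia asteroides — 8 left.
bile-esculin -: excludes Listeria monocytogenes — 7 left.
Beta-hemolysis -: excludes Arcanobacterium haemolyticum, Bacillus cereus — 5 left.
Esculin -: excludes Bacillus anthracis, Bacillus subtilis — 3 left.
H2S -: excludes Erysipelothrix rhusiopathiae — 2 left.
Two candidates remain: Corynebacterium diphtheriae and Lactobacillus acidophilus.
  Spores: - vs - — same for both, does not separate.
  Motility: - vs - — same for both, does not separate.
  Catalase: Corynebacterium diphtheriae +, Lactobacillus acidophilus - — discriminates.

Catalase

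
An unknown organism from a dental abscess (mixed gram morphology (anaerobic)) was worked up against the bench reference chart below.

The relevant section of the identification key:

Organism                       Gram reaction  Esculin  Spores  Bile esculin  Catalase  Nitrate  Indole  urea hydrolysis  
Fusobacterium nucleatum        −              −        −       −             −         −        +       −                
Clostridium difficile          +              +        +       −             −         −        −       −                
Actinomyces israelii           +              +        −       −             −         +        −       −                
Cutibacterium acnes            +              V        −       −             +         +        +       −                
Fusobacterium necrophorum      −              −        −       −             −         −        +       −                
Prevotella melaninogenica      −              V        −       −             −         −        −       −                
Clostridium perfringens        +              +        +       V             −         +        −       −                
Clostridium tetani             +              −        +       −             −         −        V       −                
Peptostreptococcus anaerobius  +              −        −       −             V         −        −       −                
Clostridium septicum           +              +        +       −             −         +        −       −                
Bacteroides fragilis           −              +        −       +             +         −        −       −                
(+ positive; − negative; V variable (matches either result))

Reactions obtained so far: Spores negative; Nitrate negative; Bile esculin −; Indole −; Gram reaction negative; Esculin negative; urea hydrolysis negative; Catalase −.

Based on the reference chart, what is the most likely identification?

Bile esculin −: excludes Bacteroides fragilis — 10 left.
Nitrate −: excludes Actinomyces israelii, Cutibacterium acnes, Clostridium perfringens, Clostridium septicum — 6 left.
Gram reaction −: excludes Clostridium difficile, Clostridium tetani, Peptostreptococcus anaerobius — 3 left.
Esculin −: all 3 remaining candidates are consistent.
Catalase −: all 3 remaining candidates are consistent.
urea hydrolysis −: all 3 remaining candidates are consistent.
Spores −: all 3 remaining candidates are consistent.
Indole −: excludes Fusobacterium nucleatum, Fusobacterium necrophorum — 1 left.

Prevotella melaninogenica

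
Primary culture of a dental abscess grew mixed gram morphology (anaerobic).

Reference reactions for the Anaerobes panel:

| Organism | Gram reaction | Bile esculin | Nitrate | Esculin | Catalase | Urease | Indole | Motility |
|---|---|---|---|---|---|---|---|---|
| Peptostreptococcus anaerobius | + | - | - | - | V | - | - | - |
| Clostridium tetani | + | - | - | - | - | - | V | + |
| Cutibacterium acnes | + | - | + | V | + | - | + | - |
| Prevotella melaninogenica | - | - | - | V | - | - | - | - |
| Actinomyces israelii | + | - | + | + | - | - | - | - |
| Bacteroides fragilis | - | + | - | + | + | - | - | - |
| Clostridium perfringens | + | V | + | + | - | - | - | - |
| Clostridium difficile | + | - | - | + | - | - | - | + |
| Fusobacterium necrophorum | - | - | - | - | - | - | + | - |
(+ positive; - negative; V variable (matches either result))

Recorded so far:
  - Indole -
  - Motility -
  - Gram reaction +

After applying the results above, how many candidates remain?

Motility -: excludes Clostridium tetani, Clostridium difficile — 7 left.
Gram reaction +: excludes Prevotella melaninogenica, Bacteroides fragilis, Fusobacterium necrophorum — 4 left.
Indole -: excludes Cutibacterium acnes — 3 left.
Still consistent: Actinomyces israelii, Clostridium perfringens, Peptostreptococcus anaerobius.

3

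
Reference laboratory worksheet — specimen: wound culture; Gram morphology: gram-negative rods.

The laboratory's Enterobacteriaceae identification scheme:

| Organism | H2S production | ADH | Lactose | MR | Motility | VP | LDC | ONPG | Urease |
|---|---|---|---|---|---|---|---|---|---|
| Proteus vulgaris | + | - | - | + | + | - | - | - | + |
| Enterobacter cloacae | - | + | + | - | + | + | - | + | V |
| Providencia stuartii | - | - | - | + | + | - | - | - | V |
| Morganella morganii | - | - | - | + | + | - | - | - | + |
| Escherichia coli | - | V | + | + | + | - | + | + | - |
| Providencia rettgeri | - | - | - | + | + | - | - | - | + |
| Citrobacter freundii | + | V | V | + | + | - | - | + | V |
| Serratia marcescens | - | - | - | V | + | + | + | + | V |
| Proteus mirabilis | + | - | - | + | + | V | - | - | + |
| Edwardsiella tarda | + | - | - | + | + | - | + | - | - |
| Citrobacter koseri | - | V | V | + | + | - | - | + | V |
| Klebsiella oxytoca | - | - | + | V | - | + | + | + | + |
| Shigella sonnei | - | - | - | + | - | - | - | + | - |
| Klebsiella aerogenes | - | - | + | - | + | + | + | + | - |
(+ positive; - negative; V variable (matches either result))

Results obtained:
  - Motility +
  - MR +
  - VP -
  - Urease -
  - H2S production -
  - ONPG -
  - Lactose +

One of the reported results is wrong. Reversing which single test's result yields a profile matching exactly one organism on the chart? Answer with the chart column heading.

Lactose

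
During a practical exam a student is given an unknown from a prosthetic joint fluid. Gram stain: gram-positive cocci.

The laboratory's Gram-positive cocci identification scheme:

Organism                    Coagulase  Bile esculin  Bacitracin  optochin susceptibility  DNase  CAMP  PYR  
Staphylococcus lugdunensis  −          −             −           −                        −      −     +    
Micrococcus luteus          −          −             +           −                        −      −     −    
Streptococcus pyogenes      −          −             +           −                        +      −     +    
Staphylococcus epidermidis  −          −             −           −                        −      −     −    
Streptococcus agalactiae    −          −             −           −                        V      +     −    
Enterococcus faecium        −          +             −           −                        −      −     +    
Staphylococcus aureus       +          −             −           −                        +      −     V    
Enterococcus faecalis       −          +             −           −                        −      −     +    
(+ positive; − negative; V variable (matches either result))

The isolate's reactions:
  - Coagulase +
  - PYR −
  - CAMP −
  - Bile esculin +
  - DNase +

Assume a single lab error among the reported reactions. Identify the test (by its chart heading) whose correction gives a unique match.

As reported, no row in the chart matches all 5 reactions.
Reversing DNase → still no organism matches.
Reversing Coagulase → still no organism matches.
Reversing Bile esculin (to −) → unique match: Staphylococcus aureus.
Reversing PYR → still no organism matches.
Reversing CAMP → still no organism matches.

Bile esculin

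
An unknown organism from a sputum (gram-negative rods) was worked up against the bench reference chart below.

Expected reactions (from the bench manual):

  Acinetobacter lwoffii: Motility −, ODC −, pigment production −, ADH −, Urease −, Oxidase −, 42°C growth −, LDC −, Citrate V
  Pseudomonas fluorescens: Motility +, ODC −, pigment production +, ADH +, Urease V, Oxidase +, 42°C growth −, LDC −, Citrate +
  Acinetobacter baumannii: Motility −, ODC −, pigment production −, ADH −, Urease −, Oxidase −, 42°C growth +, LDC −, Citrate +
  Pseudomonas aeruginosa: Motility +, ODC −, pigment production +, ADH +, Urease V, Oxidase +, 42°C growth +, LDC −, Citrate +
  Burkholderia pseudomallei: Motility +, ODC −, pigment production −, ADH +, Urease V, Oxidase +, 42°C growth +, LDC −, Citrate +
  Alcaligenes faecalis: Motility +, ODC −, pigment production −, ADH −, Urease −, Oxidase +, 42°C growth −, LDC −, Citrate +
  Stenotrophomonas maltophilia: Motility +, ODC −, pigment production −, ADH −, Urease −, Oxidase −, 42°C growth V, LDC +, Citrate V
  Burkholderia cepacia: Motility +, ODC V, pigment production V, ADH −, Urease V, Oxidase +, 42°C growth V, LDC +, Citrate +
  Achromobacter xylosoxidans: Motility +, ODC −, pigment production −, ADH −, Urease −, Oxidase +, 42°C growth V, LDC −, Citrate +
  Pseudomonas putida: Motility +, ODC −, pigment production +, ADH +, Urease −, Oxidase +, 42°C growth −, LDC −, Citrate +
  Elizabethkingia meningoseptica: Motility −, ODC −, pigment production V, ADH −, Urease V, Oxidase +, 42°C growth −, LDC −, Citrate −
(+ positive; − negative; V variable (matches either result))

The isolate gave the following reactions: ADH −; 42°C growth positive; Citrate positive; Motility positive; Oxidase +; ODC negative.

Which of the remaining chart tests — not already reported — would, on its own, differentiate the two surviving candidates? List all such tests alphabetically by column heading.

Motility +: excludes Acinetobacter lwoffii, Acinetobacter baumannii, Elizabethkingia meningoseptica — 8 left.
Oxidase +: excludes Stenotrophomonas maltophilia — 7 left.
ADH −: excludes Pseudomonas fluorescens, Pseudomonas aeruginosa, Burkholderia pseudomallei, Pseudomonas putida — 3 left.
ODC −: all 3 remaining candidates are consistent.
Citrate +: all 3 remaining candidates are consistent.
42°C growth +: excludes Alcaligenes faecalis — 2 left.
Two candidates remain: Achromobacter xylosoxidans and Burkholderia cepacia.
  pigment production: − vs V — variable for at least one, does not separate.
  Urease: − vs V — variable for at least one, does not separate.
  LDC: Achromobacter xylosoxidans −, Burkholderia cepacia + — discriminates.

LDC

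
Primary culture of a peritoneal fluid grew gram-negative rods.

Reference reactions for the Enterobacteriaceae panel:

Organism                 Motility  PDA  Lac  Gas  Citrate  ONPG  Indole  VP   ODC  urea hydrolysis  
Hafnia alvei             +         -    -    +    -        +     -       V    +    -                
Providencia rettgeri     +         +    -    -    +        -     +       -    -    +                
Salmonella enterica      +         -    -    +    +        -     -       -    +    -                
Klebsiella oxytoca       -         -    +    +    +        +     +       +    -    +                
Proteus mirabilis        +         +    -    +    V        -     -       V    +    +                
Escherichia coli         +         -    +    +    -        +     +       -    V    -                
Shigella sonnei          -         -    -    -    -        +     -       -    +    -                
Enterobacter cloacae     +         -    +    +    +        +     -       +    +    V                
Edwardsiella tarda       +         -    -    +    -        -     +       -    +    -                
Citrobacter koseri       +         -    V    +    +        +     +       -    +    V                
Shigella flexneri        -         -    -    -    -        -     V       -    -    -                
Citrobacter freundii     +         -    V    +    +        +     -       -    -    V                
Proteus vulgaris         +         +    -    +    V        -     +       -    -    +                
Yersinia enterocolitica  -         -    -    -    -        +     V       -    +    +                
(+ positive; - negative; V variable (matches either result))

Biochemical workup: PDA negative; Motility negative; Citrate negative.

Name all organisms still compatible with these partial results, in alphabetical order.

PDA -: excludes Providencia rettgeri, Proteus mirabilis, Proteus vulgaris — 11 left.
Citrate -: excludes 5 organisms — 6 left.
Motility -: excludes Hafnia alvei, Escherichia coli, Edwardsiella tarda — 3 left.

Shigella flexneri, Shigella sonnei, Yersinia enterocolitica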